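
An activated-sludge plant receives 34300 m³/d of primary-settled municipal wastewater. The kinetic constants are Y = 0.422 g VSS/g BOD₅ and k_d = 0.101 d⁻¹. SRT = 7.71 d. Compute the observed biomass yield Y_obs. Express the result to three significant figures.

Y_obs ≈ 0.237 g VSS/g BOD₅

The observed yield is Y_obs = Y/(1 + k_d·θ_c) = 0.422 / (1 + 0.101 × 7.71) = 0.422 / 1.779 = 0.2373 g VSS per g BOD₅ removed.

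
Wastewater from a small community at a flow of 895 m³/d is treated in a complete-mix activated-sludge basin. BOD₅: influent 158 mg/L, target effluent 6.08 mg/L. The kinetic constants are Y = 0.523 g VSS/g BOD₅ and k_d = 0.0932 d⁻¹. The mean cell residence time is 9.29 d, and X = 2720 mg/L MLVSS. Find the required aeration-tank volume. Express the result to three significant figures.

V ≈ 130 m³

From the SRT design equation V = Y Q (S₀−S) θ_c / [X (1 + k_d θ_c)] = 0.523 × 895 × (158 − 6.08) × 9.29 / [2720 × (1 + 0.0932 × 9.29)] = 6.61×10^5 / 5075 = 130.2 m³.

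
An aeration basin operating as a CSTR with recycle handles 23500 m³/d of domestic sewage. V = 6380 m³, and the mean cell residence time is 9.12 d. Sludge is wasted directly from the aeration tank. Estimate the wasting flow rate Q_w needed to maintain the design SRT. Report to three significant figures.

Wasting from the aeration tank: Q_w = V / θ_c = 6380 / 9.12 = 699.6 m³/d.

Q_w ≈ 700 m³/d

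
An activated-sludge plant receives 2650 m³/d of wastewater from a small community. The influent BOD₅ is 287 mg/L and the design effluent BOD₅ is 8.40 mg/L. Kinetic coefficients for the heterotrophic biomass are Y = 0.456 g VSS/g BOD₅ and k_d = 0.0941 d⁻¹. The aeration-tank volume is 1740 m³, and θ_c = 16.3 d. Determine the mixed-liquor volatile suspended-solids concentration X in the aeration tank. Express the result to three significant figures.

X = Y·Q·ΔS·θ_c / [V·(1 + k_d θ_c)] = 0.456 × 2650 × (287 − 8.40) × 16.3 / [1740 × (1 + 0.0941 × 16.3)] = 1245 mg/L.

X ≈ 1240 mg/L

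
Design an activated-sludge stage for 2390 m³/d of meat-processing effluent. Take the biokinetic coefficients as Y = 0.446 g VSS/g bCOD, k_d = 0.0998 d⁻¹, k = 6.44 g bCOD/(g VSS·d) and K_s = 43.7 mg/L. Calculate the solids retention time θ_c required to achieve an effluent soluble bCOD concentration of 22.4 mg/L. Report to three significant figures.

From 1/θ_c = Y·k·S/(K_s + S) − k_d: Y·k·S/(K_s+S) = 0.446 × 6.44 × 22.4 / (43.7 + 22.4) = 0.9733 d⁻¹.
1/θ_c = 0.9733 − 0.0998 = 0.8735 d⁻¹, so θ_c = 1.145 d.

θ_c ≈ 1.14 d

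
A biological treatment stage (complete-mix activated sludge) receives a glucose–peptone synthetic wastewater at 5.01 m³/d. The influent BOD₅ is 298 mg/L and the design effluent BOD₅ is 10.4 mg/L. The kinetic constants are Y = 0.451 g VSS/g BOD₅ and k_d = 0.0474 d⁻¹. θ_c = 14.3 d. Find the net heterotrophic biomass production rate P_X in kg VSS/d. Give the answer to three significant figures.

P_X ≈ 0.387 kg VSS/d

Observed yield with endogenous decay: Y_obs = Y / (1 + k_d·θ_c) = 0.451 / (1 + 0.0474 × 14.3) = 0.451 / 1.678 = 0.2688 g VSS/g BOD₅.
Substrate removed = Q·(S₀ − S) = 5.01 m³/d × (298 − 10.4) g/m³ = 1.44×10^3 g/d = 1.441 kg/d.
So the net sludge growth is P_X = 0.2688 × 1.441 = 0.3873 kg VSS/d.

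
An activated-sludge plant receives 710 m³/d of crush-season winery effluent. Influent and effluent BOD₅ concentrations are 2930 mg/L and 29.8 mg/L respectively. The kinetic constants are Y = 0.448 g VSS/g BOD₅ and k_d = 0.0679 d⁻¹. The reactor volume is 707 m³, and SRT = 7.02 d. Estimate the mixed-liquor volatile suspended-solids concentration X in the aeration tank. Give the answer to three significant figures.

X = Y·Q·ΔS·θ_c / [V·(1 + k_d θ_c)] = 0.448 × 710 × (2930 − 29.8) × 7.02 / [707 × (1 + 0.0679 × 7.02)] = 6203 mg/L.

X ≈ 6200 mg/L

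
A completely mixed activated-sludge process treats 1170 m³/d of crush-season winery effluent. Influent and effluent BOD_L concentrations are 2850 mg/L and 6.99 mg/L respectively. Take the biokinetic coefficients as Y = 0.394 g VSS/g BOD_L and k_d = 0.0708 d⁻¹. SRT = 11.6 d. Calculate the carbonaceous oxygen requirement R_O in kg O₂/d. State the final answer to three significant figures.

Y_obs = Y / (1 + k_d θ_c) = 0.394 / (1 + 0.0708 × 11.6) = 0.394 / 1.821 = 0.2163.
Substrate removed = Q·(S₀ − S) = 1170 m³/d × (2850 − 6.99) g/m³ = 3.33×10^6 g/d = 3326 kg/d.
P_X = Y_obs·Q·(S₀ − S) = 0.2163 × 3326 = 719.6 kg VSS/d.
Carbonaceous O₂ demand = substrate oxidised − cell-mass equivalent = 3326 − 1.42 × 719.6 = 2305 kg O₂/d.

R_O ≈ 2300 kg O₂/d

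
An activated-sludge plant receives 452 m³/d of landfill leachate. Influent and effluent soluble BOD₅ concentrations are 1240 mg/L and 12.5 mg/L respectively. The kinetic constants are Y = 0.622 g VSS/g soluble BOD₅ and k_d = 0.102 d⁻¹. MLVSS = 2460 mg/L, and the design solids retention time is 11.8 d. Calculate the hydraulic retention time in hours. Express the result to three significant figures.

Steady-state biomass mass balance: V·X·(1 + k_d·θ_c) = Y·Q·(S₀ − S)·θ_c, so V = 0.622 × 452 × (1240 − 12.5) × 11.8 / [2460 × (1 + 0.102 × 11.8)] = 4.07×10^6 / 5421 = 751.2 m³.
HRT = V/Q = 751.2 m³ / 452 m³·d⁻¹ = 1.662 d × 24 = 39.89 h.

τ ≈ 39.9 h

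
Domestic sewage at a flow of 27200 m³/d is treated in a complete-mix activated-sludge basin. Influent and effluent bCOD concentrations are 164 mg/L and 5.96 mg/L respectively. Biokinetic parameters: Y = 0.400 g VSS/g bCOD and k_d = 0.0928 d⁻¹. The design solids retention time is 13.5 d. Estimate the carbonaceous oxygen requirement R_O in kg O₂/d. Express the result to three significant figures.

R_O ≈ 3210 kg O₂/d

The observed yield is Y_obs = Y/(1 + k_d·θ_c) = 0.400 / (1 + 0.0928 × 13.5) = 0.400 / 2.253 = 0.1776 g VSS per g bCOD removed.
ΔS = 164 − 5.96 = 158.0 mg/L, so the substrate removal rate is 27200 × 158.0/1000 = 4299 kg bCOD/d.
P_X = Y_obs·Q·(S₀ − S) = 0.1776 × 4299 = 763.3 kg VSS/d.
Carbonaceous O₂ demand = substrate oxidised − cell-mass equivalent = 4299 − 1.42 × 763.3 = 3215 kg O₂/d.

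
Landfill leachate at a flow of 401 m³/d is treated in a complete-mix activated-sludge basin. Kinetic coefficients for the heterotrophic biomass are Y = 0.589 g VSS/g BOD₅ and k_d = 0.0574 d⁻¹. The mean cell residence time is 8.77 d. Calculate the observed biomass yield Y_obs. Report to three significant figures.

Y_obs ≈ 0.392 g VSS/g BOD₅

Y_obs = Y / (1 + k_d θ_c) = 0.589 / (1 + 0.0574 × 8.77) = 0.589 / 1.503 = 0.3918.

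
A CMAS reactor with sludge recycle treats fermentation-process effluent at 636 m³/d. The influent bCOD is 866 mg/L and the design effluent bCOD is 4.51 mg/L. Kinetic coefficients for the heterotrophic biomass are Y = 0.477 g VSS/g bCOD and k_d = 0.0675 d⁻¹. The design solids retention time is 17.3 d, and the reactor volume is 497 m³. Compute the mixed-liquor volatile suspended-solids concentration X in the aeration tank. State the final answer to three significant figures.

X ≈ 4200 mg/L

From V·X·(1 + k_d·θ_c) = Y·Q·(S₀ − S)·θ_c: X = 0.477 × 636 × (866 − 4.51) × 17.3 / [497 × (1 + 0.0675 × 17.3)] = 4197 mg/L.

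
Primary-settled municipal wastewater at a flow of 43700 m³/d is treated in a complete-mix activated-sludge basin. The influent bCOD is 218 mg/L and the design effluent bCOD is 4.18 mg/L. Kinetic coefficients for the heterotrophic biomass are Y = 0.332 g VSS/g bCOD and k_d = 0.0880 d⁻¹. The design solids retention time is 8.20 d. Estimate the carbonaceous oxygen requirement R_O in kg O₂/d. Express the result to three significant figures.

R_O ≈ 6790 kg O₂/d

The observed yield is Y_obs = Y/(1 + k_d·θ_c) = 0.332 / (1 + 0.0880 × 8.20) = 0.332 / 1.722 = 0.1928 g VSS per g bCOD removed.
Mass of bCOD removed per day: Q(S₀ − S) = 43700 × 213.8 g/m³ = 9344 kg/d.
Biomass synthesised: P_X = Y_obs × 9344 = 1802 kg VSS/d.
R_O = Q·ΔS − 1.42 P_X = 9344 − 2559 = 6785 kg O₂/d.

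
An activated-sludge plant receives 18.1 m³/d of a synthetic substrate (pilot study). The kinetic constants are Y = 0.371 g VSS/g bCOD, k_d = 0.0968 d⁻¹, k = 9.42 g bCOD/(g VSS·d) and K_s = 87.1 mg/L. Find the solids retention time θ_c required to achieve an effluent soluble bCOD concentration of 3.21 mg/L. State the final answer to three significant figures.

θ_c ≈ 36.5 d

At the target effluent, Y k S/(K_s+S) = 0.371×9.42×3.21/90.31 = 0.1242 d⁻¹.
θ_c = 1/(μ − k_d) = 1/(0.1242 − 0.0968) = 1/0.02742 = 36.47 d.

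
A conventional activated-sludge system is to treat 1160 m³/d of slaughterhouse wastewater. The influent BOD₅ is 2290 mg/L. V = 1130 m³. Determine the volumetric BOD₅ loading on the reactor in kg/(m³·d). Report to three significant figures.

L_v = Q S₀ / V = 1160 × 2290 × 10⁻³ / 1130 = 2.351 kg/(m³·d).

L_v ≈ 2.35 kg BOD₅/(m³·d)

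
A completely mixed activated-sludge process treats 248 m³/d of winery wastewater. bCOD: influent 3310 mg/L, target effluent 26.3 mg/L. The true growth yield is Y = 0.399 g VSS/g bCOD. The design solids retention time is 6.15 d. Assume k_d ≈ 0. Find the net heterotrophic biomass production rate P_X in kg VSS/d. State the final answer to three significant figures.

P_X ≈ 325 kg VSS/d

Since k_d ≈ 0, Y_obs = Y = 0.399 g VSS/g bCOD.
Mass of bCOD removed per day: Q(S₀ − S) = 248 × 3284 g/m³ = 814.4 kg/d.
So the net sludge growth is P_X = 0.3990 × 814.4 = 324.9 kg VSS/d.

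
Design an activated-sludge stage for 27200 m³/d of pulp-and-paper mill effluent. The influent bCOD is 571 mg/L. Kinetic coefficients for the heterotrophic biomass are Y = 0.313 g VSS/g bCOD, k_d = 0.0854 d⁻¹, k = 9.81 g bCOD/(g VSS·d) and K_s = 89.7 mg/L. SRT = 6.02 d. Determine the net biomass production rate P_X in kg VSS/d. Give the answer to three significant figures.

P_X ≈ 3170 kg VSS/d

For a completely mixed reactor with recycle the Lawrence–McCarty relation gives S = K_s·(1 + k_d·θ_c) / [θ_c·(Y·k − k_d) − 1] = 89.7 × (1 + 0.0854 × 6.02) / [6.02 × (0.313 × 9.81 − 0.0854) − 1] = 135.8 / 16.97 = 8.003 mg/L.
The observed yield is Y_obs = Y/(1 + k_d·θ_c) = 0.313 / (1 + 0.0854 × 6.02) = 0.313 / 1.514 = 0.2067 g VSS per g bCOD removed.
Q·(S₀ − S) = 27200 × (571 − 8.00) × 10⁻³ = 15314 kg/d removed.
Biomass produced: P_X = Y_obs·Q·ΔS = 0.2067 × 15314 ≈ 3166 kg VSS/d.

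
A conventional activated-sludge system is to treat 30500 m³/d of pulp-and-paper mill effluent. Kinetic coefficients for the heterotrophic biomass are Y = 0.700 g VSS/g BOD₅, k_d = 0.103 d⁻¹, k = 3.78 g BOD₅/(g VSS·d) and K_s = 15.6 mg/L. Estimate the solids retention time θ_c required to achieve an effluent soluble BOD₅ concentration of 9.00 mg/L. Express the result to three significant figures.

From 1/θ_c = Y·k·S/(K_s + S) − k_d: Y·k·S/(K_s+S) = 0.700 × 3.78 × 9.00 / (15.6 + 9.00) = 0.9680 d⁻¹.
θ_c = 1/(μ − k_d) = 1/(0.9680 − 0.103) = 1/0.8650 = 1.156 d.

θ_c ≈ 1.16 d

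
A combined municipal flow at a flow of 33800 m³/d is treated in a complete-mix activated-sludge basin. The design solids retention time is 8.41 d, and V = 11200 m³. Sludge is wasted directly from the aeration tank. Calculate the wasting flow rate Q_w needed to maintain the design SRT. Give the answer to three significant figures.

With mixed-liquor wasting, θ_c = V/Q_w, so Q_w = V/θ_c = 11200/8.41 = 1332 m³/d.

Q_w ≈ 1330 m³/d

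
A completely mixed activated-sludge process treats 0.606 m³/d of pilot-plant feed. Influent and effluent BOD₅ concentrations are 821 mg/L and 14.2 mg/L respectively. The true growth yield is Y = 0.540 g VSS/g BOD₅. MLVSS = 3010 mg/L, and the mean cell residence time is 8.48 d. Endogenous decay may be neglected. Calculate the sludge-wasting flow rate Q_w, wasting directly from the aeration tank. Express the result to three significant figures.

Q_w ≈ 0.0877 m³/d

With k_d = 0 the design equation reduces to V = Y Q (S₀−S) θ_c / X = 0.540 × 0.606 × (821 − 14.2) × 8.48 / 3010 = 0.7438 m³.
With mixed-liquor wasting, θ_c = V/Q_w, so Q_w = V/θ_c = 0.7438/8.48 = 0.08771 m³/d.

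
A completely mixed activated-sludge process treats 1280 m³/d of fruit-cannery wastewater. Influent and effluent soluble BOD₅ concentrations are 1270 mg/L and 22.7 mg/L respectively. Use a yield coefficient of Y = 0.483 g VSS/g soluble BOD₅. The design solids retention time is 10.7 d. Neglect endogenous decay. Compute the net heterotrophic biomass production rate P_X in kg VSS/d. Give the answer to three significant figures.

Since k_d ≈ 0, Y_obs = Y = 0.483 g VSS/g soluble BOD₅.
Substrate removed = Q·(S₀ − S) = 1280 m³/d × (1270 − 22.7) g/m³ = 1.6×10^6 g/d = 1597 kg/d.
P_X = Y_obs · Q(S₀ − S) = 0.4830 × 1597 = 771.1 kg VSS/d.

P_X ≈ 771 kg VSS/d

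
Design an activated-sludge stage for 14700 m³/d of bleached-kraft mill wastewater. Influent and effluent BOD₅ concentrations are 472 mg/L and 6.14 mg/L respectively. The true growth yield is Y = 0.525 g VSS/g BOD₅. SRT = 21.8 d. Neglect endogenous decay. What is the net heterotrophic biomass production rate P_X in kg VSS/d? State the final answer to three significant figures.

Since k_d ≈ 0, Y_obs = Y = 0.525 g VSS/g BOD₅.
ΔS = 472 − 6.14 = 465.9 mg/L, so the substrate removal rate is 14700 × 465.9/1000 = 6848 kg BOD₅/d.
P_X = Y_obs · Q(S₀ − S) = 0.5250 × 6848 = 3595 kg VSS/d.

P_X ≈ 3600 kg VSS/d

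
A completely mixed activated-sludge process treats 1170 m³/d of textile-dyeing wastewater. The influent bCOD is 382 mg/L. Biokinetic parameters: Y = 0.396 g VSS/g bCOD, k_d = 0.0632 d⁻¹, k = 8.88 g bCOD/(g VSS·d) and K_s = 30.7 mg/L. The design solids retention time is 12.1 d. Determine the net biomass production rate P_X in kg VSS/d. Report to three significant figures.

Effluent substrate depends only on kinetics and SRT: S = K_s(1 + k_d θ_c) / [θ_c(Yk − k_d) − 1] = 30.7 × (1 + 0.0632 × 12.1) / [12.1 × (0.396 × 8.88 − 0.0632) − 1] = 54.18 / 40.78 = 1.328 mg/L.
The observed yield is Y_obs = Y/(1 + k_d·θ_c) = 0.396 / (1 + 0.0632 × 12.1) = 0.396 / 1.765 = 0.2244 g VSS per g bCOD removed.
Mass of bCOD removed per day: Q(S₀ − S) = 1170 × 380.7 g/m³ = 445.4 kg/d.
So the net sludge growth is P_X = 0.2244 × 445.4 = 99.94 kg VSS/d.

P_X ≈ 99.9 kg VSS/d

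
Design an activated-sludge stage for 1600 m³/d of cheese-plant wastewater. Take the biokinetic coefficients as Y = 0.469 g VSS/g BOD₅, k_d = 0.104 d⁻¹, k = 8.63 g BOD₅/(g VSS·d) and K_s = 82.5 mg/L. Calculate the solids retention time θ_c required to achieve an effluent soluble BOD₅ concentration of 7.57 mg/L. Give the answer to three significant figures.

θ_c ≈ 4.23 d

Specific growth rate at S = 7.57 mg/L: μ = YkS/(K_s+S) = 0.469·8.63·7.57/(82.5+7.57) = 0.3402 d⁻¹.
Then 1/θ_c = μ − k_d = 0.3402 − 0.104 = 0.2362 d⁻¹, giving θ_c = 4.234 d.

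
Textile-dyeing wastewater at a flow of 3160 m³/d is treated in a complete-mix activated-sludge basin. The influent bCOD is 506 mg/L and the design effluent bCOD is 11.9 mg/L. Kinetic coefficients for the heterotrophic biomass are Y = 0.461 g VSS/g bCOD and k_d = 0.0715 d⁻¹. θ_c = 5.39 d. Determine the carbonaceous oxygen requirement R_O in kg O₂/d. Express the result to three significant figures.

R_O ≈ 824 kg O₂/d

Observed yield with endogenous decay: Y_obs = Y / (1 + k_d·θ_c) = 0.461 / (1 + 0.0715 × 5.39) = 0.461 / 1.385 = 0.3328 g VSS/g bCOD.
Mass of bCOD removed per day: Q(S₀ − S) = 3160 × 494.1 g/m³ = 1561 kg/d.
P_X = Y_obs·Q·(S₀ − S) = 0.3328 × 1561 = 519.6 kg VSS/d.
R_O = Q·ΔS − 1.42 P_X = 1561 − 737.8 = 823.6 kg O₂/d.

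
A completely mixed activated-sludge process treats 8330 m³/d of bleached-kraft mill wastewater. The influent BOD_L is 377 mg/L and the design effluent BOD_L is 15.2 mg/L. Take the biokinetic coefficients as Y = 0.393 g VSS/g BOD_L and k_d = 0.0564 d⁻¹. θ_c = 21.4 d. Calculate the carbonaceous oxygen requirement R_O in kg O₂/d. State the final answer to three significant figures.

R_O ≈ 2250 kg O₂/d

Y_obs = Y / (1 + k_d θ_c) = 0.393 / (1 + 0.0564 × 21.4) = 0.393 / 2.207 = 0.1781.
ΔS = 377 − 15.2 = 361.8 mg/L, so the substrate removal rate is 8330 × 361.8/1000 = 3014 kg BOD_L/d.
P_X = Y_obs·Q·(S₀ − S) = 0.1781 × 3014 = 536.7 kg VSS/d.
R_O = Q·(S₀ − S) − 1.42·P_X = 3014 − 1.42 × 536.7 = 2252 kg O₂/d.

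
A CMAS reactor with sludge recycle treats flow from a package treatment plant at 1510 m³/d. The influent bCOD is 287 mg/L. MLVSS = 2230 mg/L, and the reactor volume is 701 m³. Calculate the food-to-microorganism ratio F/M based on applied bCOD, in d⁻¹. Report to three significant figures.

Food-to-microorganism ratio F/M = Q S₀ / (V X) = 1510 × 287 / (701.0 × 2230) = 0.2772 d⁻¹.

F/M ≈ 0.277 d⁻¹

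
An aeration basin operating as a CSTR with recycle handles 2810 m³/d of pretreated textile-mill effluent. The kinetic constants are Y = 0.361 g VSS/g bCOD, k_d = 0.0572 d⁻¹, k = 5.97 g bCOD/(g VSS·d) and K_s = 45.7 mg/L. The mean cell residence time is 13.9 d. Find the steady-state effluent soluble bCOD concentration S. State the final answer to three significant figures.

S ≈ 2.91 mg/L

For a completely mixed reactor with recycle the Lawrence–McCarty relation gives S = K_s·(1 + k_d·θ_c) / [θ_c·(Y·k − k_d) − 1] = 45.7 × (1 + 0.0572 × 13.9) / [13.9 × (0.361 × 5.97 − 0.0572) − 1] = 82.04 / 28.16 = 2.913 mg/L.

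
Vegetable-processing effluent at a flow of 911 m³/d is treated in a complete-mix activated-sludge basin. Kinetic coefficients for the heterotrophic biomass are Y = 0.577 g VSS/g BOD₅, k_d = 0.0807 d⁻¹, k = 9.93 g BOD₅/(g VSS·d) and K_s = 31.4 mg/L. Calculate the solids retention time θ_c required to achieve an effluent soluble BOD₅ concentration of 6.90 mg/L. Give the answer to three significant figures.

θ_c ≈ 1.05 d

At the target effluent, Y k S/(K_s+S) = 0.577×9.93×6.90/38.30 = 1.032 d⁻¹.
Then 1/θ_c = μ − k_d = 1.032 − 0.0807 = 0.9515 d⁻¹, giving θ_c = 1.051 d.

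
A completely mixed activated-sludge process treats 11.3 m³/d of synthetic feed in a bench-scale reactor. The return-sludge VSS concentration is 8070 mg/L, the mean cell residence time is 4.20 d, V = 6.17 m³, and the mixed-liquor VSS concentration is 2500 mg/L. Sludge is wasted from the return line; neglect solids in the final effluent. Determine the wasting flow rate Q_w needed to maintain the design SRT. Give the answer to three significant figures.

Q_w ≈ 0.455 m³/d

θ_c = V·X/(Q_w·X_r) when wasting from the recycle, so Q_w = V·X/(θ_c·X_r) = 6.170 × 2500 / (4.20 × 8070) = 0.4551 m³/d.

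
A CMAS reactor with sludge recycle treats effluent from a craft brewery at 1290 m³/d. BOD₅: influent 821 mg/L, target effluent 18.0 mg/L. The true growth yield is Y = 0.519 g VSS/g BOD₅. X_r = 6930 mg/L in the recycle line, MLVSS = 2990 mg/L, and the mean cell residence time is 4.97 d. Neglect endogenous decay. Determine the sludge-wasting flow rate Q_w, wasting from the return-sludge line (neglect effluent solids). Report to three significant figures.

Q_w ≈ 77.6 m³/d

V·X = Y·Q·ΔS·θ_c gives V = 0.519 × 1290 × (821 − 18.0) × 4.97 / 2990 = 893.6 m³.
Wasting from the return line (neglecting effluent solids): Q_w = V·X / (θ_c·X_r) = 893.6 × 2990 / (4.97 × 6930) = 77.58 m³/d.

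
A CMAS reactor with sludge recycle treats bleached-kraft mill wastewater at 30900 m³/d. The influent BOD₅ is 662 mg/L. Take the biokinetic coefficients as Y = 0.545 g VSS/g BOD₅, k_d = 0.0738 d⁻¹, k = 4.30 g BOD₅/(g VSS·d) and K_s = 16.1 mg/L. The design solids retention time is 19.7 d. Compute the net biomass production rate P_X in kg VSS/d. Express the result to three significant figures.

P_X ≈ 4540 kg VSS/d

From the Monod/SRT balance for a CMAS, S = K_s·(1+k_d θ_c)/[θ_c·(Y k − k_d) − 1] = 16.1 × (1 + 0.0738 × 19.7) / [19.7 × (0.545 × 4.30 − 0.0738) − 1] = 39.51 / 43.71 = 0.9038 mg/L.
Observed yield with endogenous decay: Y_obs = Y / (1 + k_d·θ_c) = 0.545 / (1 + 0.0738 × 19.7) = 0.545 / 2.454 = 0.2221 g VSS/g BOD₅.
Q·(S₀ − S) = 30900 × (662 − 0.904) × 10⁻³ = 20428 kg/d removed.
Net biomass production P_X = Y_obs × Q·(S₀ − S) = 0.2221 × 20428 = 4537 kg VSS/d.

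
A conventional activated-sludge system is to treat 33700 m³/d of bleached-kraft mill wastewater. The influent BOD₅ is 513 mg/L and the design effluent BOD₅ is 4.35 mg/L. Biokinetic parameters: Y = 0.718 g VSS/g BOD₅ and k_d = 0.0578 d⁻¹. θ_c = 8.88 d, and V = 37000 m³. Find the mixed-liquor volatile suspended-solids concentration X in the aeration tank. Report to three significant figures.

Solving the biomass balance for X: X = Y Q (S₀−S) θ_c / [V (1+k_d θ_c)] = 0.718 × 33700 × (513 − 4.35) × 8.88 / [37000 × (1 + 0.0578 × 8.88)] = 1952 mg/L.

X ≈ 1950 mg/L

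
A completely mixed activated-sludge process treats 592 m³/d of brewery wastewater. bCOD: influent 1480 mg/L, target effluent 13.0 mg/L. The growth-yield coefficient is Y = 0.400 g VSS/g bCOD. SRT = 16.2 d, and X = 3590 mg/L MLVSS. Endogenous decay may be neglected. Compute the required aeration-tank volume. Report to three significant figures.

V ≈ 1570 m³

With k_d = 0 the design equation reduces to V = Y Q (S₀−S) θ_c / X = 0.400 × 592 × (1480 − 13.0) × 16.2 / 3590 = 1568 m³.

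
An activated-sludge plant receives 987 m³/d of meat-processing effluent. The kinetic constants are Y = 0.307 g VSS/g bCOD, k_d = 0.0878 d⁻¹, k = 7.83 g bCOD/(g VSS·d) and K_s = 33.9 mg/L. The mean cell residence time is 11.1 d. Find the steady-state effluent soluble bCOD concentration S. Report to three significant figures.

S ≈ 2.71 mg/L

From the Monod/SRT balance for a CMAS, S = K_s·(1+k_d θ_c)/[θ_c·(Y k − k_d) − 1] = 33.9 × (1 + 0.0878 × 11.1) / [11.1 × (0.307 × 7.83 − 0.0878) − 1] = 66.94 / 24.71 = 2.709 mg/L.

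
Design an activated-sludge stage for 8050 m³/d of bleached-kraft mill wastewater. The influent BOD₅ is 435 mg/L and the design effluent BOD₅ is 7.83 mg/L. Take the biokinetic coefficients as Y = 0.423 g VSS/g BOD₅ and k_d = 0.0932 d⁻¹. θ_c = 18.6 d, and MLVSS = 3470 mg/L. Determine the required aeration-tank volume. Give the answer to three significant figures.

V ≈ 2850 m³

Rearranging the biomass balance for a CMAS with decay, V = Y·Q·ΔS·θ_c / [X·(1+k_d θ_c)] = 0.423 × 8050 × (435 − 7.83) × 18.6 / [3470 × (1 + 0.0932 × 18.6)] = 2.71×10^7 / 9485 = 2852 m³.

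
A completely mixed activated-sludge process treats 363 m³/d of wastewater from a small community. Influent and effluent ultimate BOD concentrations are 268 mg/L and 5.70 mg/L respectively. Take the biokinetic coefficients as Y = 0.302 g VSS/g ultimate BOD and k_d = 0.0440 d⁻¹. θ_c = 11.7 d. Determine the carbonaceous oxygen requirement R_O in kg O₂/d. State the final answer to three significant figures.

Correct the yield for decay: Y_obs = Y/(1 + k_d θ_c) = 0.302 / (1 + 0.0440 × 11.7) = 0.302 / 1.515 = 0.1994.
Substrate removed = Q·(S₀ − S) = 363 m³/d × (268 − 5.70) g/m³ = 9.52×10^4 g/d = 95.21 kg/d.
Biomass synthesised: P_X = Y_obs × 95.21 = 18.98 kg VSS/d.
R_O = Q·(S₀ − S) − 1.42·P_X = 95.21 − 1.42 × 18.98 = 68.26 kg O₂/d.

R_O ≈ 68.3 kg O₂/d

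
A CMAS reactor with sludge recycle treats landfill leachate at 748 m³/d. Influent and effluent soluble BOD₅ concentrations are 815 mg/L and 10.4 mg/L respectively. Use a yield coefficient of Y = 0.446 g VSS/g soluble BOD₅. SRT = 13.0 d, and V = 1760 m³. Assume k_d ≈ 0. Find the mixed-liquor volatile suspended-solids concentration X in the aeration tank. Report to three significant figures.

Without decay, X = Y Q (S₀−S) θ_c / V = 0.446 × 748 × (815 − 10.4) × 13.0 / 1760 = 1983 mg/L.

X ≈ 1980 mg/L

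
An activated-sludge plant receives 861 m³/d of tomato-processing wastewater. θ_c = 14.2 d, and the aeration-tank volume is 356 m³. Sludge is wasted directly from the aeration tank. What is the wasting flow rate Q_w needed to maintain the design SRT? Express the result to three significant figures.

For wasting at MLVSS concentration, Q_w = V/θ_c = 356.0/14.2 = 25.07 m³/d.

Q_w ≈ 25.1 m³/d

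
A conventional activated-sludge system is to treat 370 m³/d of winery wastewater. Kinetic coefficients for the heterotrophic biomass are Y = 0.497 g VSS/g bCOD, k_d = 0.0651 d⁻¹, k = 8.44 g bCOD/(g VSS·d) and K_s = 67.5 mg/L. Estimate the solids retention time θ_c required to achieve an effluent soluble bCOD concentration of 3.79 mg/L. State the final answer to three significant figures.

At the target effluent, Y k S/(K_s+S) = 0.497×8.44×3.79/71.29 = 0.2230 d⁻¹.
1/θ_c = 0.2230 − 0.0651 = 0.1579 d⁻¹, so θ_c = 6.333 d.

θ_c ≈ 6.33 d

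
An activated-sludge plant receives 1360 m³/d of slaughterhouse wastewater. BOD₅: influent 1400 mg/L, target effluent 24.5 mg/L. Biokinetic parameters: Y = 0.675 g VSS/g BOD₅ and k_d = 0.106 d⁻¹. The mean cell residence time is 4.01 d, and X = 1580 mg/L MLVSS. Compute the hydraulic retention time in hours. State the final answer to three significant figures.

Steady-state biomass mass balance: V·X·(1 + k_d·θ_c) = Y·Q·(S₀ − S)·θ_c, so V = 0.675 × 1360 × (1400 − 24.5) × 4.01 / [1580 × (1 + 0.106 × 4.01)] = 5.06×10^6 / 2252 = 2249 m³.
Hydraulic retention time τ = V/Q = 2249 / 1360 = 1.654 d = 39.69 h.

τ ≈ 39.7 h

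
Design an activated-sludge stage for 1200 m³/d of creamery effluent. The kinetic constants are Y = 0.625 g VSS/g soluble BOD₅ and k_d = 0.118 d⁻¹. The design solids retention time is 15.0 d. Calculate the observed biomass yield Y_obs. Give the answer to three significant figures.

Correct the yield for decay: Y_obs = Y/(1 + k_d θ_c) = 0.625 / (1 + 0.118 × 15.0) = 0.625 / 2.770 = 0.2256.

Y_obs ≈ 0.226 g VSS/g soluble BOD₅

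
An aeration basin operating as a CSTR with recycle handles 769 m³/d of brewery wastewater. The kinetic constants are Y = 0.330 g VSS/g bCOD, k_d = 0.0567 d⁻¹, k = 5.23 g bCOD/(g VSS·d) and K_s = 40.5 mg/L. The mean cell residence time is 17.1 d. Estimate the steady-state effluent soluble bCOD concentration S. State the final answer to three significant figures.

From the Monod/SRT balance for a CMAS, S = K_s·(1+k_d θ_c)/[θ_c·(Y k − k_d) − 1] = 40.5 × (1 + 0.0567 × 17.1) / [17.1 × (0.330 × 5.23 − 0.0567) − 1] = 79.77 / 27.54 = 2.896 mg/L.

S ≈ 2.90 mg/L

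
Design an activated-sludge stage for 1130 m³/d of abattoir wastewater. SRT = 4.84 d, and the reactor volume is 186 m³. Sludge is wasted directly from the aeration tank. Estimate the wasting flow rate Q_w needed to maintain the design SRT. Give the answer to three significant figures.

For wasting at MLVSS concentration, Q_w = V/θ_c = 186.0/4.84 = 38.43 m³/d.

Q_w ≈ 38.4 m³/d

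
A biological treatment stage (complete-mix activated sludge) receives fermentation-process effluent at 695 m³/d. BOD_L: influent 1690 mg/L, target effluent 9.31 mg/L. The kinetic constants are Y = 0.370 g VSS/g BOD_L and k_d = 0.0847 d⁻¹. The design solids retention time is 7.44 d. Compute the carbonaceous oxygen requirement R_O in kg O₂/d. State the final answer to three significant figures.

R_O ≈ 792 kg O₂/d

Observed yield with endogenous decay: Y_obs = Y / (1 + k_d·θ_c) = 0.370 / (1 + 0.0847 × 7.44) = 0.370 / 1.630 = 0.2270 g VSS/g BOD_L.
Q·(S₀ − S) = 695 × (1690 − 9.31) × 10⁻³ = 1168 kg/d removed.
Net sludge production P_X = 0.2270 × 1168 = 265.1 kg VSS/d.
R_O = Q·(S₀ − S) − 1.42·P_X = 1168 − 1.42 × 265.1 = 791.6 kg O₂/d.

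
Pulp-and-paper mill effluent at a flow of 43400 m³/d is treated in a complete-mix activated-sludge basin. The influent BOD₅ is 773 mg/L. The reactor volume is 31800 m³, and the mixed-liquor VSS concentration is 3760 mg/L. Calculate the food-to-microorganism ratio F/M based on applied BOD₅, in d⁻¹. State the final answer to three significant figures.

F/M ≈ 0.281 d⁻¹

Food-to-microorganism ratio F/M = Q S₀ / (V X) = 43400 × 773 / (31800 × 3760) = 0.2806 d⁻¹.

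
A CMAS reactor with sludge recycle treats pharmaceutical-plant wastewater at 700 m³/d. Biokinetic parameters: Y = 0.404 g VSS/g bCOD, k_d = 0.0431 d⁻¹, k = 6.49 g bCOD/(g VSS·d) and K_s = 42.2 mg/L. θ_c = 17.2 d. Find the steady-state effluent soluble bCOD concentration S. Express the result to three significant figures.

S ≈ 1.69 mg/L

For a completely mixed reactor with recycle the Lawrence–McCarty relation gives S = K_s·(1 + k_d·θ_c) / [θ_c·(Y·k − k_d) − 1] = 42.2 × (1 + 0.0431 × 17.2) / [17.2 × (0.404 × 6.49 − 0.0431) − 1] = 73.48 / 43.36 = 1.695 mg/L.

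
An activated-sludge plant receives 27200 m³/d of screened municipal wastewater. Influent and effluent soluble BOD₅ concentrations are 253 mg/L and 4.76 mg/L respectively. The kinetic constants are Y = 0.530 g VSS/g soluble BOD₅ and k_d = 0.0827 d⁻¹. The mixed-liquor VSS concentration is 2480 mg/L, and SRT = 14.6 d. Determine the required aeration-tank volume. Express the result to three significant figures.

V ≈ 9540 m³

From the SRT design equation V = Y Q (S₀−S) θ_c / [X (1 + k_d θ_c)] = 0.530 × 27200 × (253 − 4.76) × 14.6 / [2480 × (1 + 0.0827 × 14.6)] = 5.22×10^7 / 5474 = 9544 m³.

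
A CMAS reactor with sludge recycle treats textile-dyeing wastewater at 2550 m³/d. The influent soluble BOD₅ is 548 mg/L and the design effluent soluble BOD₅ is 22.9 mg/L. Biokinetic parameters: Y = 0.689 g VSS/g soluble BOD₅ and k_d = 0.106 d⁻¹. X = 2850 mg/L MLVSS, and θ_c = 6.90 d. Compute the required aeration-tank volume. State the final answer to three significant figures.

V ≈ 1290 m³

Steady-state biomass mass balance: V·X·(1 + k_d·θ_c) = Y·Q·(S₀ − S)·θ_c, so V = 0.689 × 2550 × (548 − 22.9) × 6.90 / [2850 × (1 + 0.106 × 6.90)] = 6.37×10^6 / 4934 = 1290 m³.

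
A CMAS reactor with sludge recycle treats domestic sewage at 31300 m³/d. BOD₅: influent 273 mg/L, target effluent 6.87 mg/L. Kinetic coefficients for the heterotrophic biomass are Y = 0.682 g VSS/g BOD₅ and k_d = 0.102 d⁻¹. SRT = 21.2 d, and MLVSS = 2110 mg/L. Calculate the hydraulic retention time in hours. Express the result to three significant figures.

τ ≈ 13.8 h

From the SRT design equation V = Y Q (S₀−S) θ_c / [X (1 + k_d θ_c)] = 0.682 × 31300 × (273 − 6.87) × 21.2 / [2110 × (1 + 0.102 × 21.2)] = 1.2×10^8 / 6673 = 18049 m³.
HRT = V/Q = 18049 m³ / 31300 m³·d⁻¹ = 0.5767 d × 24 = 13.84 h.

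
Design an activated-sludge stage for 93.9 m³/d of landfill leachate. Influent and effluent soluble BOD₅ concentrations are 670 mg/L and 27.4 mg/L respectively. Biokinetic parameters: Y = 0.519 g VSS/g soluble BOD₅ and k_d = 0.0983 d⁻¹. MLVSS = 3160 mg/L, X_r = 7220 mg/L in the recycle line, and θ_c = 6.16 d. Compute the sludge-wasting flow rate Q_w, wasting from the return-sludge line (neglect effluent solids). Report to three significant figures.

Steady-state biomass mass balance: V·X·(1 + k_d·θ_c) = Y·Q·(S₀ − S)·θ_c, so V = 0.519 × 93.9 × (670 − 27.4) × 6.16 / [3160 × (1 + 0.0983 × 6.16)] = 1.93×10^5 / 5073 = 38.02 m³.
Q_w = (V·X)/(θ_c X_r) = 38.02 × 3160 / (6.16 × 7220) = 2.702 m³/d.

Q_w ≈ 2.70 m³/d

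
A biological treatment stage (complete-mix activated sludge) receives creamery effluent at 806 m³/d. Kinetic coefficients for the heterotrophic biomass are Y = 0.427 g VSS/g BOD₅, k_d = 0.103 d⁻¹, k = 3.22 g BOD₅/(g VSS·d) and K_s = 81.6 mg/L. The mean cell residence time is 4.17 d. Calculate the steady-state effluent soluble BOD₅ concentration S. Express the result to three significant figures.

Effluent substrate depends only on kinetics and SRT: S = K_s(1 + k_d θ_c) / [θ_c(Yk − k_d) − 1] = 81.6 × (1 + 0.103 × 4.17) / [4.17 × (0.427 × 3.22 − 0.103) − 1] = 116.6 / 4.304 = 27.10 mg/L.

S ≈ 27.1 mg/L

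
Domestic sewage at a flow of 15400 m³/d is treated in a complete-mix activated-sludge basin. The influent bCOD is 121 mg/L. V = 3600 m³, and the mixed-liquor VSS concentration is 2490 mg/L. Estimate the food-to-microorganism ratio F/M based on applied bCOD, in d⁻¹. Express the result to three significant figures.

F/M = Q·S₀ / (V·X) = 15400 × 121 / (3600 × 2490) = 0.2079 g bCOD·(g VSS·d)⁻¹.

F/M ≈ 0.208 d⁻¹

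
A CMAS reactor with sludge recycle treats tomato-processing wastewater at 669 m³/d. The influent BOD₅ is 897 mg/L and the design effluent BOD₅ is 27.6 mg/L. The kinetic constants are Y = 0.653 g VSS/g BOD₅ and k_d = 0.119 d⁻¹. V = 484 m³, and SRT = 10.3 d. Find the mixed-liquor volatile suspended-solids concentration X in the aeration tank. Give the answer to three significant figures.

Solving the biomass balance for X: X = Y Q (S₀−S) θ_c / [V (1+k_d θ_c)] = 0.653 × 669 × (897 − 27.6) × 10.3 / [484 × (1 + 0.119 × 10.3)] = 3631 mg/L.

X ≈ 3630 mg/L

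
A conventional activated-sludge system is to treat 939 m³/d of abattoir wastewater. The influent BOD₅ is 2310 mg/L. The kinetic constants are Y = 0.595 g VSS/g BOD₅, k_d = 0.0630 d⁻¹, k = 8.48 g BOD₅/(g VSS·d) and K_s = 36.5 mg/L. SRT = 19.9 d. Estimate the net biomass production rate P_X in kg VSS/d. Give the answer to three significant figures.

For a completely mixed reactor with recycle the Lawrence–McCarty relation gives S = K_s·(1 + k_d·θ_c) / [θ_c·(Y·k − k_d) − 1] = 36.5 × (1 + 0.0630 × 19.9) / [19.9 × (0.595 × 8.48 − 0.0630) − 1] = 82.26 / 98.15 = 0.8381 mg/L.
Y_obs = Y / (1 + k_d θ_c) = 0.595 / (1 + 0.0630 × 19.9) = 0.595 / 2.254 = 0.2640.
Mass of BOD₅ removed per day: Q(S₀ − S) = 939 × 2309 g/m³ = 2168 kg/d.
Biomass produced: P_X = Y_obs·Q·ΔS = 0.2640 × 2168 ≈ 572.5 kg VSS/d.

P_X ≈ 572 kg VSS/d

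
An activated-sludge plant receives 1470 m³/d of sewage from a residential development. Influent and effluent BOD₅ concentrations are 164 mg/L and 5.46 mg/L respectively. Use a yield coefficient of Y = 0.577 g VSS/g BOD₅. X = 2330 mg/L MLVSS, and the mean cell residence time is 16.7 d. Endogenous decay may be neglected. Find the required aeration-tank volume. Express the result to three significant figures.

With k_d = 0 the design equation reduces to V = Y Q (S₀−S) θ_c / X = 0.577 × 1470 × (164 − 5.46) × 16.7 / 2330 = 963.8 m³.

V ≈ 964 m³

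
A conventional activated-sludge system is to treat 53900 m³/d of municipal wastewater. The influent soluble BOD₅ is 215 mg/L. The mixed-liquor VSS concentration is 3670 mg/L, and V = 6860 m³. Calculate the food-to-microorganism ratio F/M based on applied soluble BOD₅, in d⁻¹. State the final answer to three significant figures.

F/M ≈ 0.460 d⁻¹

F/M = applied load / biomass = Q·S₀/(V·X) = 53900 × 215 / (6860 × 3670) = 0.4603 d⁻¹.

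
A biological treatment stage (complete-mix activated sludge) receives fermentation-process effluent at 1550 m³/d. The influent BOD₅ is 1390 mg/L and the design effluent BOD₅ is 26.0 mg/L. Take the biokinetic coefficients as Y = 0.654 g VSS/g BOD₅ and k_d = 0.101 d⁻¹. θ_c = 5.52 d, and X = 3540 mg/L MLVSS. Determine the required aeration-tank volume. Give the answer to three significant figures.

V ≈ 1380 m³

Steady-state biomass mass balance: V·X·(1 + k_d·θ_c) = Y·Q·(S₀ − S)·θ_c, so V = 0.654 × 1550 × (1390 − 26.0) × 5.52 / [3540 × (1 + 0.101 × 5.52)] = 7.63×10^6 / 5514 = 1384 m³.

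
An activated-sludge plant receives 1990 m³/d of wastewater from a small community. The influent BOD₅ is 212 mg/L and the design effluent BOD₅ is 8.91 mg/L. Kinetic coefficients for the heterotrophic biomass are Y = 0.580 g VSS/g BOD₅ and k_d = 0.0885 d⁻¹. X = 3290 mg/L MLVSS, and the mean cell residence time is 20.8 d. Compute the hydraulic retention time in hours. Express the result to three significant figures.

Steady-state biomass mass balance: V·X·(1 + k_d·θ_c) = Y·Q·(S₀ − S)·θ_c, so V = 0.580 × 1990 × (212 − 8.91) × 20.8 / [3290 × (1 + 0.0885 × 20.8)] = 4.88×10^6 / 9346 = 521.7 m³.
τ = V/Q = 521.7/1990 = 0.2621 d, or 6.292 h.

τ ≈ 6.29 h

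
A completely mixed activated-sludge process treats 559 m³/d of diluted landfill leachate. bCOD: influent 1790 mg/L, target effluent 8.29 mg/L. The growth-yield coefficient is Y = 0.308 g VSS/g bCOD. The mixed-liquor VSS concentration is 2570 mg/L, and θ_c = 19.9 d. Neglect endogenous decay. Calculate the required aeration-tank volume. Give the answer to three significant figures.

V ≈ 2380 m³

Biomass mass balance (decay neglected): V·X = Y·Q·(S₀ − S)·θ_c, so V = 0.308 × 559 × (1790 − 8.29) × 19.9 / 2570 = 2375 m³.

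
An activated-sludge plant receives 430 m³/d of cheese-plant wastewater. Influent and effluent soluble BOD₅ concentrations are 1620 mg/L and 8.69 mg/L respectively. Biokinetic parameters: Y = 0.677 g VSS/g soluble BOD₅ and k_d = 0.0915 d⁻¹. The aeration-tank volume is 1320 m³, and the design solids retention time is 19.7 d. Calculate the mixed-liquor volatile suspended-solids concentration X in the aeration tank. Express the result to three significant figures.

X = Y·Q·ΔS·θ_c / [V·(1 + k_d θ_c)] = 0.677 × 430 × (1620 − 8.69) × 19.7 / [1320 × (1 + 0.0915 × 19.7)] = 2498 mg/L.

X ≈ 2500 mg/L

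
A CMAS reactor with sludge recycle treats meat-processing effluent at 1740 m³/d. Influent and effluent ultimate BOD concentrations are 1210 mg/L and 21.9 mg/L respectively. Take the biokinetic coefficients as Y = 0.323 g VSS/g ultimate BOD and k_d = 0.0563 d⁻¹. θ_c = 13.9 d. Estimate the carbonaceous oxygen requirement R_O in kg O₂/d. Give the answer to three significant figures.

R_O ≈ 1540 kg O₂/d

Y_obs = Y / (1 + k_d θ_c) = 0.323 / (1 + 0.0563 × 13.9) = 0.323 / 1.783 = 0.1812.
ΔS = 1210 − 21.9 = 1188 mg/L, so the substrate removal rate is 1740 × 1188/1000 = 2067 kg ultimate BOD/d.
Biomass synthesised: P_X = Y_obs × 2067 = 374.6 kg VSS/d.
R_O = Q·(S₀ − S) − 1.42·P_X = 2067 − 1.42 × 374.6 = 1535 kg O₂/d.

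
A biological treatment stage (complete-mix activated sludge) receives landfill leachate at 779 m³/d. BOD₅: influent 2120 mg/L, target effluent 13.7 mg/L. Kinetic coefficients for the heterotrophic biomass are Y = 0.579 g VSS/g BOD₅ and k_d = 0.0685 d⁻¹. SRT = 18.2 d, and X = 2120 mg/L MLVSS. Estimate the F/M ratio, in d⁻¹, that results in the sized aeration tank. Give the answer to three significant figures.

Rearranging the biomass balance for a CMAS with decay, V = Y·Q·ΔS·θ_c / [X·(1+k_d θ_c)] = 0.579 × 779 × (2120 − 13.7) × 18.2 / [2120 × (1 + 0.0685 × 18.2)] = 1.73×10^7 / 4763 = 3630 m³.
F/M = Q·S₀ / (V·X) = 779 × 2120 / (3630 × 2120) = 0.2146 g BOD₅·(g VSS·d)⁻¹.

F/M ≈ 0.215 d⁻¹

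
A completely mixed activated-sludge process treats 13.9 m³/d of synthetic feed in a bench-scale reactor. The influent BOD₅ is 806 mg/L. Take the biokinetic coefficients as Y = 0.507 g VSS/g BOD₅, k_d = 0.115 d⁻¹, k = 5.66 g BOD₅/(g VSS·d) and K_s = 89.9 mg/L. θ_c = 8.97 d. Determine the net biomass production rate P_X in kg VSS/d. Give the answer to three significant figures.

P_X ≈ 2.77 kg VSS/d

From the Monod/SRT balance for a CMAS, S = K_s·(1+k_d θ_c)/[θ_c·(Y k − k_d) − 1] = 89.9 × (1 + 0.115 × 8.97) / [8.97 × (0.507 × 5.66 − 0.115) − 1] = 182.6 / 23.71 = 7.703 mg/L.
Correct the yield for decay: Y_obs = Y/(1 + k_d θ_c) = 0.507 / (1 + 0.115 × 8.97) = 0.507 / 2.032 = 0.2496.
Substrate removed = Q·(S₀ − S) = 13.9 m³/d × (806 − 7.70) g/m³ = 1.11×10^4 g/d = 11.10 kg/d.
Net biomass production P_X = Y_obs × Q·(S₀ − S) = 0.2496 × 11.10 = 2.769 kg VSS/d.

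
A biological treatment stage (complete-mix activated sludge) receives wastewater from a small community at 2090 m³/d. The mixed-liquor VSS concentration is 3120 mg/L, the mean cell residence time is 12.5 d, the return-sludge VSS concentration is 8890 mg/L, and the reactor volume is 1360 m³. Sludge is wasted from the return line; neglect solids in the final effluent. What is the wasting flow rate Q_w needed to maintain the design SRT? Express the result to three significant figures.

Q_w ≈ 38.2 m³/d

Q_w = (V·X)/(θ_c X_r) = 1360 × 3120 / (12.5 × 8890) = 38.18 m³/d.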